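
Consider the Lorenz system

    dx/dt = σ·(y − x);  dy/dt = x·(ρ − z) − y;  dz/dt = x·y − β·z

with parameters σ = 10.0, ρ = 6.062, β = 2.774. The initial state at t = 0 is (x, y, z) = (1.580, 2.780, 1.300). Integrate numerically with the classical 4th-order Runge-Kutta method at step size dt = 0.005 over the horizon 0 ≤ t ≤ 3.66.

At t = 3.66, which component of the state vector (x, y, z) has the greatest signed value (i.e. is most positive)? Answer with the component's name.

largest component: z

t=0.000: state=(1.580, 2.780, 1.300)
step 1 (dt=0.005): k1=(12.000, 4.744, 0.786), k2=(11.819, 4.872, 0.883), k3=(11.826, 4.869, 0.882), k4=(11.652, 4.994, 0.978); state += dt/6·(k1+2k2+2k3+k4)
t=0.005: state=(1.639, 2.804, 1.304)
t=0.010: state=(1.697, 2.830, 1.310)
t=0.015: state=(1.752, 2.857, 1.316)
continuing one RK4 step at a time; state shown every 40 steps (Δt=0.2):
t=0.200: state=(3.440, 4.318, 2.220)
t=0.400: state=(5.009, 5.548, 4.720)
t=0.600: state=(5.062, 4.586, 6.865)
t=0.800: state=(3.762, 3.131, 6.462)
t=1.000: state=(2.921, 2.720, 5.118)
t=1.200: state=(2.871, 2.993, 4.172)
t=1.400: state=(3.309, 3.599, 3.965)
t=1.600: state=(3.907, 4.177, 4.480)
t=1.800: state=(4.240, 4.280, 5.287)
t=2.000: state=(4.076, 3.901, 5.668)
t=2.200: state=(3.696, 3.526, 5.440)
t=2.400: state=(3.477, 3.433, 5.007)
t=2.600: state=(3.510, 3.577, 4.742)
t=2.800: state=(3.693, 3.796, 4.769)
t=3.000: state=(3.863, 3.920, 4.996)
t=3.200: state=(3.898, 3.878, 5.206)
t=3.400: state=(3.808, 3.749, 5.244)
t=3.600: state=(3.700, 3.659, 5.134)
t=3.660: state=(3.679, 3.649, 5.092)
compare at T: x=3.679, y=3.649, z=5.092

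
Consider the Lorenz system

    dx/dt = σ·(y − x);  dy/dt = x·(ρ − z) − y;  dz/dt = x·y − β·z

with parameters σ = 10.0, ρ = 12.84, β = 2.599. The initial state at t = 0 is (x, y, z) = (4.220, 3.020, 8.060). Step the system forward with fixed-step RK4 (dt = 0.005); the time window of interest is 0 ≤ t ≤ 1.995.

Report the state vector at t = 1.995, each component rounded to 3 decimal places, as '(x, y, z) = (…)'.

(x, y, z) = (4.987, 5.647, 9.979)

t=0.000: state=(4.220, 3.020, 8.060)
step 1 (dt=0.005): k1=(-12.000, 17.152, -8.204), k2=(-11.271, 17.051, -8.061), k3=(-11.292, 17.059, -8.058), k4=(-10.582, 16.964, -7.914); state += dt/6·(k1+2k2+2k3+k4)
t=0.005: state=(4.164, 3.105, 8.020)
t=0.010: state=(4.114, 3.190, 7.981)
t=0.015: state=(4.071, 3.273, 7.944)
continuing one RK4 step at a time; state shown every 20 steps (Δt=0.1):
t=0.100: state=(4.068, 4.666, 7.579)
t=0.200: state=(5.084, 6.417, 8.084)
t=0.300: state=(6.527, 7.947, 9.983)
t=0.400: state=(7.591, 8.125, 12.869)
t=0.500: state=(7.391, 6.479, 14.870)
t=0.600: state=(6.054, 4.502, 14.693)
t=0.700: state=(4.644, 3.488, 13.147)
t=0.800: state=(3.839, 3.386, 11.377)
t=0.900: state=(3.700, 3.851, 9.948)
t=1.000: state=(4.099, 4.726, 9.131)
t=1.100: state=(4.913, 5.888, 9.152)
t=1.200: state=(5.956, 6.999, 10.184)
t=1.300: state=(6.820, 7.403, 11.999)
t=1.400: state=(6.971, 6.663, 13.615)
t=1.500: state=(6.290, 5.334, 14.015)
t=1.600: state=(5.291, 4.353, 13.236)
t=1.700: state=(4.549, 4.038, 11.982)
t=1.800: state=(4.286, 4.264, 10.824)
t=1.900: state=(4.478, 4.866, 10.092)
t=1.995: state=(4.987, 5.647, 9.979)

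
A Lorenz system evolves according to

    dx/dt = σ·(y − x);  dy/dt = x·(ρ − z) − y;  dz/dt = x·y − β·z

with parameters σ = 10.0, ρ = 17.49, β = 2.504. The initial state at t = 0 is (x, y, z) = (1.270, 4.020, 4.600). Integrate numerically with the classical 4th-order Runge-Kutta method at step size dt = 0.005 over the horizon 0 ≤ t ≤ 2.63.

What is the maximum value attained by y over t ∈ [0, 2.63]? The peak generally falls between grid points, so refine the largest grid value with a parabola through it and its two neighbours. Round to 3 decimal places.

max y = 14.691

t=0.000: state=(1.270, 4.020, 4.600)
step 1 (dt=0.005): k1=(27.500, 12.350, -6.413), k2=(27.121, 13.227, -6.055), k3=(27.153, 13.211, -6.058), k4=(26.803, 14.077, -5.699); state += dt/6·(k1+2k2+2k3+k4)
t=0.005: state=(1.406, 4.086, 4.570)
t=0.010: state=(1.538, 4.161, 4.543)
t=0.015: state=(1.668, 4.244, 4.520)
continuing one RK4 step at a time; state shown every 20 steps (Δt=0.1):
t=0.100: state=(3.880, 6.805, 4.840)
t=0.200: state=(7.581, 12.035, 8.637)
t=0.300: state=(11.708, 14.320, 19.005)
t=0.400: state=(10.681, 6.133, 25.951)
t=0.500: state=(5.202, 0.133, 22.093)
t=0.600: state=(1.603, -0.607, 17.093)
t=0.700: state=(0.282, -0.403, 13.270)
t=0.800: state=(-0.121, -0.352, 10.329)
t=0.900: state=(-0.311, -0.497, 8.049)
t=1.000: state=(-0.551, -0.869, 6.292)
t=1.100: state=(-1.010, -1.649, 4.984)
t=1.200: state=(-1.946, -3.262, 4.196)
t=1.300: state=(-3.857, -6.495, 4.507)
t=1.400: state=(-7.416, -11.847, 8.152)
t=1.500: state=(-11.678, -14.593, 18.509)
t=1.600: state=(-10.930, -6.491, 26.102)
t=1.700: state=(-5.362, -0.099, 22.375)
t=1.800: state=(-1.598, 0.731, 17.286)
t=1.900: state=(-0.196, 0.541, 13.414)
t=2.000: state=(0.255, 0.538, 10.446)
t=2.100: state=(0.514, 0.795, 8.155)
t=2.200: state=(0.890, 1.395, 6.416)
t=2.300: state=(1.617, 2.629, 5.214)
t=2.400: state=(3.081, 5.105, 4.854)
t=2.500: state=(5.894, 9.568, 6.700)
t=2.600: state=(10.097, 14.207, 14.078)
t=2.630: state=(11.200, 14.320, 17.490)
largest grid value and its neighbours: y(0.270)=14.66497, y(0.275)=14.68958, y(0.280)=14.68289
parabola through these three points peaks at t≈0.276 with y≈14.69086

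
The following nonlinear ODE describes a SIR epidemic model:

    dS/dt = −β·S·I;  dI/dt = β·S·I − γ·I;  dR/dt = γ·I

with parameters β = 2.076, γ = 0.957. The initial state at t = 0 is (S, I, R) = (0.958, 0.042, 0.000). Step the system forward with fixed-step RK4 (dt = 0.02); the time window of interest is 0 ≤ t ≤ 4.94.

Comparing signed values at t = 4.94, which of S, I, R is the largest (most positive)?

largest component: R

t=0.000: state=(0.958, 0.042, 0.000)
step 1 (dt=0.02): k1=(-0.084, 0.043, 0.040), k2=(-0.084, 0.044, 0.041), k3=(-0.084, 0.044, 0.041), k4=(-0.085, 0.044, 0.041); state += dt/6·(k1+2k2+2k3+k4)
t=0.020: state=(0.956, 0.043, 0.001)
t=0.040: state=(0.955, 0.044, 0.002)
t=0.060: state=(0.953, 0.045, 0.002)
continuing one RK4 step at a time; state shown every 10 steps (Δt=0.2):
t=0.200: state=(0.940, 0.051, 0.009)
t=0.400: state=(0.918, 0.062, 0.020)
t=0.600: state=(0.892, 0.075, 0.033)
t=0.800: state=(0.862, 0.089, 0.049)
t=1.000: state=(0.828, 0.105, 0.067)
t=1.200: state=(0.790, 0.121, 0.089)
t=1.400: state=(0.749, 0.138, 0.114)
t=1.600: state=(0.705, 0.154, 0.141)
t=1.800: state=(0.659, 0.168, 0.172)
t=2.000: state=(0.613, 0.181, 0.206)
t=2.200: state=(0.567, 0.191, 0.241)
t=2.400: state=(0.523, 0.198, 0.279)
t=2.600: state=(0.482, 0.201, 0.317)
t=2.800: state=(0.443, 0.201, 0.356)
t=3.000: state=(0.408, 0.198, 0.394)
t=3.200: state=(0.376, 0.193, 0.431)
t=3.400: state=(0.347, 0.185, 0.468)
t=3.600: state=(0.322, 0.176, 0.502)
t=3.800: state=(0.300, 0.165, 0.535)
t=4.000: state=(0.281, 0.154, 0.565)
t=4.200: state=(0.264, 0.142, 0.594)
t=4.400: state=(0.250, 0.131, 0.620)
t=4.600: state=(0.237, 0.119, 0.644)
t=4.800: state=(0.226, 0.108, 0.665)
t=4.940: state=(0.219, 0.101, 0.679)
compare at T: S=0.219, I=0.101, R=0.679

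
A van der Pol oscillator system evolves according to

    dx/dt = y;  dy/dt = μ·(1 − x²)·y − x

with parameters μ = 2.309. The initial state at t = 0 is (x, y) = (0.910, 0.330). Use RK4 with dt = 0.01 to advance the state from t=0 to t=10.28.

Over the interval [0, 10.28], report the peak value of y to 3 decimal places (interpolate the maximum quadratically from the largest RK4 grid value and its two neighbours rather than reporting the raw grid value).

t=0.000: state=(0.910, 0.330)
step 1 (dt=0.01): k1=(0.330, -0.779), k2=(0.326, -0.784), k3=(0.326, -0.784), k4=(0.322, -0.790); state += dt/6·(k1+2k2+2k3+k4)
t=0.010: state=(0.913, 0.322)
t=0.020: state=(0.916, 0.314)
t=0.030: state=(0.920, 0.306)
continuing one RK4 step at a time; state shown every 50 steps (Δt=0.5):
t=0.500: state=(0.963, -0.133)
t=1.000: state=(0.766, -0.690)
t=1.500: state=(0.157, -2.010)
t=2.000: state=(-1.419, -3.167)
t=2.500: state=(-1.958, 0.083)
t=3.000: state=(-1.838, 0.310)
t=3.500: state=(-1.667, 0.372)
t=4.000: state=(-1.461, 0.464)
t=4.500: state=(-1.188, 0.652)
t=5.000: state=(-0.755, 1.189)
t=5.500: state=(0.265, 3.366)
t=6.000: state=(1.911, 1.211)
t=6.500: state=(1.982, -0.241)
t=7.000: state=(1.838, -0.317)
t=7.500: state=(1.666, -0.373)
t=8.000: state=(1.459, -0.465)
t=8.500: state=(1.185, -0.654)
t=9.000: state=(0.750, -1.197)
t=9.500: state=(-0.279, -3.394)
t=10.000: state=(-1.916, -1.173)
t=10.280: state=(-2.020, 0.075)
largest grid value and its neighbours: y(5.670)=4.19540, y(5.680)=4.19644, y(5.690)=4.18921
parabola through these three points peaks at t≈5.676 with y≈4.19702

max y = 4.197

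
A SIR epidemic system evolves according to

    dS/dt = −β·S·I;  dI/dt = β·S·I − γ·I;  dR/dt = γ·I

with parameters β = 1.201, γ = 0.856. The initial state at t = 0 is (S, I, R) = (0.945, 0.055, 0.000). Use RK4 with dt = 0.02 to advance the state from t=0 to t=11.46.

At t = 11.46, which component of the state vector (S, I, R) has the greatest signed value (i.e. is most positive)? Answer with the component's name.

largest component: R

t=0.000: state=(0.945, 0.055, 0.000)
step 1 (dt=0.02): k1=(-0.062, 0.015, 0.047), k2=(-0.063, 0.015, 0.047), k3=(-0.063, 0.015, 0.047), k4=(-0.063, 0.015, 0.047); state += dt/6·(k1+2k2+2k3+k4)
t=0.020: state=(0.944, 0.055, 0.001)
t=0.040: state=(0.942, 0.056, 0.002)
t=0.060: state=(0.941, 0.056, 0.003)
continuing one RK4 step at a time; state shown every 25 steps (Δt=0.5):
t=0.500: state=(0.912, 0.063, 0.025)
t=1.000: state=(0.877, 0.070, 0.054)
t=1.500: state=(0.839, 0.076, 0.085)
t=2.000: state=(0.800, 0.081, 0.119)
t=2.500: state=(0.761, 0.085, 0.154)
t=3.000: state=(0.723, 0.086, 0.191)
t=3.500: state=(0.687, 0.086, 0.228)
t=4.000: state=(0.653, 0.084, 0.264)
t=4.500: state=(0.621, 0.080, 0.299)
t=5.000: state=(0.593, 0.075, 0.332)
t=5.500: state=(0.568, 0.069, 0.363)
t=6.000: state=(0.546, 0.063, 0.391)
t=6.500: state=(0.527, 0.057, 0.417)
t=7.000: state=(0.510, 0.050, 0.440)
t=7.500: state=(0.496, 0.044, 0.460)
t=8.000: state=(0.483, 0.039, 0.478)
t=8.500: state=(0.473, 0.034, 0.493)
t=9.000: state=(0.464, 0.029, 0.507)
t=9.500: state=(0.457, 0.025, 0.518)
t=10.000: state=(0.450, 0.021, 0.528)
t=10.500: state=(0.445, 0.018, 0.537)
t=11.000: state=(0.441, 0.016, 0.544)
t=11.460: state=(0.437, 0.013, 0.550)
compare at T: S=0.437, I=0.013, R=0.550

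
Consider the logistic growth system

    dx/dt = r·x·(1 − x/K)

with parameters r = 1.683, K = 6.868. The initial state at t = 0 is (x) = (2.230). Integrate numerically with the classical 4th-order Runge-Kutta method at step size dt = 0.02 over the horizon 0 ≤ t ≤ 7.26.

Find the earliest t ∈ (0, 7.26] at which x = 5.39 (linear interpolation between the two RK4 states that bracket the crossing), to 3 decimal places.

t = 1.204

t=0.000: state=(2.230)
step 1 (dt=0.02): k1=(2.534), k2=(2.549), k3=(2.549), k4=(2.564); state += dt/6·(k1+2k2+2k3+k4)
t=0.020: state=(2.281)
t=0.040: state=(2.333)
t=0.060: state=(2.385)
continuing one RK4 step at a time; state shown every 25 steps (Δt=0.5):
t=0.500: state=(3.621)
t=1.000: state=(4.954)
t=1.200: state=(5.382)
next step: t=1.220: state=(5.421) — x has crossed 5.39
linear interpolation between t=1.200 (5.38240) and t=1.220 (5.42122) → t≈1.204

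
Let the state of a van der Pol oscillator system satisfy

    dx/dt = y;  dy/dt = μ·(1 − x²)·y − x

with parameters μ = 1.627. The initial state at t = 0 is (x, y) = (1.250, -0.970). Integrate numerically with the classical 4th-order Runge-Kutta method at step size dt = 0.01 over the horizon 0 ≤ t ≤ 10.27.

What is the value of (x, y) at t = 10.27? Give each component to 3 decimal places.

(x, y) = (-1.564, 0.547)

t=0.000: state=(1.250, -0.970)
step 1 (dt=0.01): k1=(-0.970, -0.362), k2=(-0.972, -0.375), k3=(-0.972, -0.375), k4=(-0.974, -0.387); state += dt/6·(k1+2k2+2k3+k4)
t=0.010: state=(1.240, -0.974)
t=0.020: state=(1.231, -0.978)
t=0.030: state=(1.221, -0.982)
continuing one RK4 step at a time; state shown every 50 steps (Δt=0.5):
t=0.500: state=(0.663, -1.513)
t=1.000: state=(-0.475, -3.233)
t=1.500: state=(-1.893, -1.279)
t=2.000: state=(-2.010, 0.261)
t=2.500: state=(-1.828, 0.429)
t=3.000: state=(-1.589, 0.535)
t=3.500: state=(-1.280, 0.721)
t=4.000: state=(-0.827, 1.163)
t=4.500: state=(0.025, 2.470)
t=5.000: state=(1.547, 2.551)
t=5.500: state=(2.016, -0.064)
t=6.000: state=(1.873, -0.398)
t=6.500: state=(1.647, -0.507)
t=7.000: state=(1.358, -0.667)
t=7.500: state=(0.949, -1.022)
t=8.000: state=(0.228, -2.053)
t=8.500: state=(-1.221, -3.198)
t=9.000: state=(-2.010, -0.190)
t=9.500: state=(-1.916, 0.366)
t=10.000: state=(-1.702, 0.481)
t=10.270: state=(-1.564, 0.547)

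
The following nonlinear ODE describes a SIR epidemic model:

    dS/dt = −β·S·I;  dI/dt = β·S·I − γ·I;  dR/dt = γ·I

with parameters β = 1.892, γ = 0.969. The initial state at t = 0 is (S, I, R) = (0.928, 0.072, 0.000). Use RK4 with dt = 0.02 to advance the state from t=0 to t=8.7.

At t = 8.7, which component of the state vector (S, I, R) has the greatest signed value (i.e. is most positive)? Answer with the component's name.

largest component: R

t=0.000: state=(0.928, 0.072, 0.000)
step 1 (dt=0.02): k1=(-0.126, 0.057, 0.070), k2=(-0.127, 0.057, 0.070), k3=(-0.127, 0.057, 0.070), k4=(-0.128, 0.057, 0.071); state += dt/6·(k1+2k2+2k3+k4)
t=0.020: state=(0.925, 0.073, 0.001)
t=0.040: state=(0.923, 0.074, 0.003)
t=0.060: state=(0.920, 0.075, 0.004)
continuing one RK4 step at a time; state shown every 25 steps (Δt=0.5):
t=0.500: state=(0.855, 0.103, 0.042)
t=1.000: state=(0.763, 0.137, 0.100)
t=1.500: state=(0.661, 0.165, 0.174)
t=2.000: state=(0.560, 0.181, 0.259)
t=2.500: state=(0.471, 0.182, 0.347)
t=3.000: state=(0.399, 0.169, 0.432)
t=3.500: state=(0.343, 0.147, 0.509)
t=4.000: state=(0.302, 0.123, 0.575)
t=4.500: state=(0.272, 0.099, 0.629)
t=5.000: state=(0.250, 0.078, 0.672)
t=5.500: state=(0.234, 0.061, 0.705)
t=6.000: state=(0.223, 0.046, 0.731)
t=6.500: state=(0.214, 0.035, 0.751)
t=7.000: state=(0.208, 0.026, 0.765)
t=7.500: state=(0.204, 0.020, 0.776)
t=8.000: state=(0.200, 0.015, 0.785)
t=8.500: state=(0.198, 0.011, 0.791)
t=8.700: state=(0.197, 0.010, 0.793)
compare at T: S=0.197, I=0.010, R=0.793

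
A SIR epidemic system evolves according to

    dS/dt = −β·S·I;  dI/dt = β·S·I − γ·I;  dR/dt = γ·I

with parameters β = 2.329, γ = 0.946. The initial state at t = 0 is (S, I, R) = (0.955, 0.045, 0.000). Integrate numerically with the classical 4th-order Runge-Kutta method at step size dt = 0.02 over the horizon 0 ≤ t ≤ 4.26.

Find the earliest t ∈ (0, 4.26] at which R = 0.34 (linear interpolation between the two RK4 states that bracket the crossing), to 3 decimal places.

t = 2.336

t=0.000: state=(0.955, 0.045, 0.000)
step 1 (dt=0.02): k1=(-0.100, 0.058, 0.043), k2=(-0.101, 0.058, 0.043), k3=(-0.101, 0.058, 0.043), k4=(-0.102, 0.059, 0.044); state += dt/6·(k1+2k2+2k3+k4)
t=0.020: state=(0.953, 0.046, 0.001)
t=0.040: state=(0.951, 0.047, 0.002)
t=0.060: state=(0.949, 0.049, 0.003)
continuing one RK4 step at a time; state shown every 10 steps (Δt=0.2):
t=0.200: state=(0.933, 0.058, 0.010)
t=0.400: state=(0.905, 0.073, 0.022)
t=0.600: state=(0.870, 0.092, 0.038)
t=0.800: state=(0.830, 0.113, 0.057)
t=1.000: state=(0.783, 0.136, 0.081)
t=1.200: state=(0.731, 0.160, 0.109)
t=1.400: state=(0.675, 0.184, 0.141)
t=1.600: state=(0.616, 0.206, 0.178)
t=1.800: state=(0.557, 0.224, 0.219)
t=2.000: state=(0.500, 0.237, 0.263)
t=2.200: state=(0.447, 0.245, 0.308)
t=2.320: state=(0.417, 0.246, 0.336)
next step: t=2.340: state=(0.413, 0.247, 0.341) — R has crossed 0.34
linear interpolation between t=2.320 (0.33620) and t=2.340 (0.34086) → t≈2.336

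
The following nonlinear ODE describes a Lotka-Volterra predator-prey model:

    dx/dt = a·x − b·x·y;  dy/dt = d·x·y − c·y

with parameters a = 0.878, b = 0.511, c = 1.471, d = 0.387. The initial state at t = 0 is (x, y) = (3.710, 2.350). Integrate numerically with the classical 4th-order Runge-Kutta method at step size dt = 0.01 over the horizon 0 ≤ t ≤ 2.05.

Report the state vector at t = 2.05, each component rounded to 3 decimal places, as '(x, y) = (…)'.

t=0.000: state=(3.710, 2.350)
step 1 (dt=0.01): k1=(-1.198, -0.083), k2=(-1.195, -0.088), k3=(-1.195, -0.088), k4=(-1.192, -0.094); state += dt/6·(k1+2k2+2k3+k4)
t=0.010: state=(3.698, 2.349)
t=0.020: state=(3.686, 2.348)
t=0.030: state=(3.674, 2.347)
continuing one RK4 step at a time; state shown every 10 steps (Δt=0.1):
t=0.100: state=(3.593, 2.336)
t=0.200: state=(3.483, 2.313)
t=0.300: state=(3.382, 2.280)
t=0.400: state=(3.290, 2.239)
t=0.500: state=(3.207, 2.192)
t=0.600: state=(3.134, 2.139)
t=0.700: state=(3.072, 2.082)
t=0.800: state=(3.020, 2.022)
t=0.900: state=(2.978, 1.960)
t=1.000: state=(2.947, 1.897)
t=1.100: state=(2.924, 1.835)
t=1.200: state=(2.912, 1.773)
t=1.300: state=(2.908, 1.713)
t=1.400: state=(2.913, 1.655)
t=1.500: state=(2.927, 1.599)
t=1.600: state=(2.949, 1.547)
t=1.700: state=(2.978, 1.497)
t=1.800: state=(3.016, 1.451)
t=1.900: state=(3.060, 1.409)
t=2.000: state=(3.112, 1.371)
t=2.050: state=(3.141, 1.353)

(x, y) = (3.141, 1.353)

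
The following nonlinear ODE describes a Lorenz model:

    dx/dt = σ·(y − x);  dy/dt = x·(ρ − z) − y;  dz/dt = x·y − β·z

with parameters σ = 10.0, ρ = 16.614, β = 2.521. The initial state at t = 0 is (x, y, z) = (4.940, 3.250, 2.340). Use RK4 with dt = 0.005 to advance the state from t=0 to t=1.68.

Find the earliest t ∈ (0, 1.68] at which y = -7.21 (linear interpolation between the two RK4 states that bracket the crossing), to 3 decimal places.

t = 1.133

t=0.000: state=(4.940, 3.250, 2.340)
step 1 (dt=0.005): k1=(-16.900, 67.264, 10.156), k2=(-14.796, 66.368, 10.778), k3=(-14.871, 66.438, 10.781), k4=(-12.835, 65.608, 11.395); state += dt/6·(k1+2k2+2k3+k4)
t=0.005: state=(4.866, 3.582, 2.394)
t=0.010: state=(4.811, 3.907, 2.454)
t=0.015: state=(4.775, 4.225, 2.520)
continuing one RK4 step at a time; state shown every 20 steps (Δt=0.1):
t=0.100: state=(6.153, 9.433, 4.844)
t=0.200: state=(10.365, 14.683, 13.046)
t=0.300: state=(12.142, 10.227, 24.173)
t=0.400: state=(7.352, 1.320, 23.633)
t=0.500: state=(2.470, -0.911, 18.342)
t=0.600: state=(0.339, -0.836, 14.159)
t=0.700: state=(-0.378, -0.808, 11.010)
t=0.800: state=(-0.743, -1.110, 8.605)
t=0.900: state=(-1.213, -1.831, 6.813)
t=1.000: state=(-2.081, -3.262, 5.662)
t=1.100: state=(-3.736, -5.955, 5.577)
t=1.130: state=(-4.462, -7.093, 5.944)
next step: t=1.135: state=(-4.595, -7.297, 6.031) — y has crossed -7.21
linear interpolation between t=1.130 (-7.09256) and t=1.135 (-7.29721) → t≈1.133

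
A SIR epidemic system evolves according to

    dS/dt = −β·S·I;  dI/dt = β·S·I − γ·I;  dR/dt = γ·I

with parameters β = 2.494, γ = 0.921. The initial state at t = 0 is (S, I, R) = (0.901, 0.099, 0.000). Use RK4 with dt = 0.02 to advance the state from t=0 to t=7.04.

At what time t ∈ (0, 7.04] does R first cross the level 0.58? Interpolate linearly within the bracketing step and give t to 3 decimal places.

t = 2.615

t=0.000: state=(0.901, 0.099, 0.000)
step 1 (dt=0.02): k1=(-0.222, 0.131, 0.091), k2=(-0.225, 0.132, 0.092), k3=(-0.225, 0.132, 0.092), k4=(-0.227, 0.134, 0.094); state += dt/6·(k1+2k2+2k3+k4)
t=0.020: state=(0.897, 0.102, 0.002)
t=0.040: state=(0.892, 0.104, 0.004)
t=0.060: state=(0.887, 0.107, 0.006)
continuing one RK4 step at a time; state shown every 25 steps (Δt=0.5):
t=0.500: state=(0.760, 0.177, 0.063)
t=1.000: state=(0.579, 0.258, 0.164)
t=1.500: state=(0.406, 0.300, 0.294)
t=2.000: state=(0.280, 0.288, 0.431)
t=2.500: state=(0.201, 0.245, 0.555)
t=2.600: state=(0.189, 0.234, 0.577)
next step: t=2.620: state=(0.187, 0.232, 0.581) — R has crossed 0.58
linear interpolation between t=2.600 (0.57679) and t=2.620 (0.58108) → t≈2.615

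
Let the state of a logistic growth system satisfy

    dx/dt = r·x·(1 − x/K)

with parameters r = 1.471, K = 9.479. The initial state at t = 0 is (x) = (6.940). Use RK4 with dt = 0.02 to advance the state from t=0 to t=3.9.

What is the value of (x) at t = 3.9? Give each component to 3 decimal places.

(x) = (9.468)

t=0.000: state=(6.940)
step 1 (dt=0.02): k1=(2.734), k2=(2.716), k3=(2.716), k4=(2.697); state += dt/6·(k1+2k2+2k3+k4)
t=0.020: state=(6.994)
t=0.040: state=(7.048)
t=0.060: state=(7.101)
continuing one RK4 step at a time; state shown every 10 steps (Δt=0.2):
t=0.200: state=(7.449)
t=0.400: state=(7.879)
t=0.600: state=(8.233)
t=0.800: state=(8.518)
t=1.000: state=(8.744)
t=1.200: state=(8.920)
t=1.400: state=(9.056)
t=1.600: state=(9.161)
t=1.800: state=(9.240)
t=2.000: state=(9.299)
t=2.200: state=(9.345)
t=2.400: state=(9.378)
t=2.600: state=(9.404)
t=2.800: state=(9.423)
t=3.000: state=(9.437)
t=3.200: state=(9.448)
t=3.400: state=(9.456)
t=3.600: state=(9.462)
t=3.800: state=(9.466)
t=3.900: state=(9.468)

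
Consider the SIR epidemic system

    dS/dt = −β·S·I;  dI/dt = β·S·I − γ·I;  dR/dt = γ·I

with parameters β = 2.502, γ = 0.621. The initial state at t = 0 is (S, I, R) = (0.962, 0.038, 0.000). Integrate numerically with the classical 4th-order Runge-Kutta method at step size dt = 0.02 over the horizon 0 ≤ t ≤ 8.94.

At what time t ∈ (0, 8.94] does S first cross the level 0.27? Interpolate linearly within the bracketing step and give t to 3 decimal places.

t = 2.265

t=0.000: state=(0.962, 0.038, 0.000)
step 1 (dt=0.02): k1=(-0.091, 0.068, 0.024), k2=(-0.093, 0.069, 0.024), k3=(-0.093, 0.069, 0.024), k4=(-0.095, 0.070, 0.024); state += dt/6·(k1+2k2+2k3+k4)
t=0.020: state=(0.960, 0.039, 0.000)
t=0.040: state=(0.958, 0.041, 0.001)
t=0.060: state=(0.956, 0.042, 0.001)
continuing one RK4 step at a time; state shown every 25 steps (Δt=0.5):
t=0.500: state=(0.892, 0.089, 0.019)
t=1.000: state=(0.755, 0.185, 0.060)
t=1.500: state=(0.554, 0.309, 0.137)
t=2.000: state=(0.354, 0.398, 0.248)
t=2.260: state=(0.271, 0.415, 0.314)
next step: t=2.280: state=(0.266, 0.415, 0.319) — S has crossed 0.27
linear interpolation between t=2.260 (0.27141) and t=2.280 (0.26583) → t≈2.265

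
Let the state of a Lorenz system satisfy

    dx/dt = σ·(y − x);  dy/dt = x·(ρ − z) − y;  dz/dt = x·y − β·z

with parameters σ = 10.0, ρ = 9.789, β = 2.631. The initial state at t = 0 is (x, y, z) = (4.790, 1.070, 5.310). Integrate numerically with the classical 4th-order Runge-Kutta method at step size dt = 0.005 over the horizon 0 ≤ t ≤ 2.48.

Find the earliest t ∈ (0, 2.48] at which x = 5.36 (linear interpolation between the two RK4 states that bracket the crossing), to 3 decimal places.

t=0.000: state=(4.790, 1.070, 5.310)
step 1 (dt=0.005): k1=(-37.200, 20.384, -8.845), k2=(-35.760, 20.021, -8.647), k3=(-35.805, 20.036, -8.649), k4=(-34.408, 19.682, -8.461); state += dt/6·(k1+2k2+2k3+k4)
t=0.005: state=(4.611, 1.170, 5.267)
t=0.010: state=(4.446, 1.267, 5.225)
t=0.015: state=(4.293, 1.360, 5.186)
continuing one RK4 step at a time; state shown every 20 steps (Δt=0.1):
t=0.100: state=(3.050, 2.633, 4.681)
t=0.200: state=(3.255, 3.915, 4.491)
t=0.300: state=(4.187, 5.336, 4.973)
t=0.390: state=(5.312, 6.604, 6.228)
next step: t=0.395: state=(5.376, 6.664, 6.323) — x has crossed 5.36
linear interpolation between t=0.390 (5.31186) and t=0.395 (5.37635) → t≈0.394

t = 0.394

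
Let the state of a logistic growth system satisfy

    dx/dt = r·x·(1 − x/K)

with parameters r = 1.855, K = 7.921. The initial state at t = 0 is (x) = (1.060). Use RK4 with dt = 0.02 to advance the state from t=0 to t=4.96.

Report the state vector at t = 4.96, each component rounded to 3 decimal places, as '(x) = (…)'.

(x) = (7.916)

t=0.000: state=(1.060)
step 1 (dt=0.02): k1=(1.703), k2=(1.726), k3=(1.727), k4=(1.750); state += dt/6·(k1+2k2+2k3+k4)
t=0.020: state=(1.095)
t=0.040: state=(1.130)
t=0.060: state=(1.166)
continuing one RK4 step at a time; state shown every 10 steps (Δt=0.2):
t=0.200: state=(1.449)
t=0.400: state=(1.940)
t=0.600: state=(2.533)
t=0.800: state=(3.210)
t=1.000: state=(3.936)
t=1.200: state=(4.663)
t=1.400: state=(5.344)
t=1.600: state=(5.943)
t=1.800: state=(6.442)
t=2.000: state=(6.838)
t=2.200: state=(7.140)
t=2.400: state=(7.365)
t=2.600: state=(7.529)
t=2.800: state=(7.646)
t=3.000: state=(7.729)
t=3.200: state=(7.788)
t=3.400: state=(7.829)
t=3.600: state=(7.857)
t=3.800: state=(7.877)
t=4.000: state=(7.890)
t=4.200: state=(7.900)
t=4.400: state=(7.906)
t=4.600: state=(7.911)
t=4.800: state=(7.914)
t=4.960: state=(7.916)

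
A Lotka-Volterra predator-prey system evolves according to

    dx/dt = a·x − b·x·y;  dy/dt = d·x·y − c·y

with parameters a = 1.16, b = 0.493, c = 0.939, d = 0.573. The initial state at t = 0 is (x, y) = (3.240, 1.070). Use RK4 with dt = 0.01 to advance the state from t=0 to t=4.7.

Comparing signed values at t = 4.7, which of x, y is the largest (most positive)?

t=0.000: state=(3.240, 1.070)
step 1 (dt=0.01): k1=(2.049, 0.982), k2=(2.048, 0.993), k3=(2.048, 0.993), k4=(2.046, 1.004); state += dt/6·(k1+2k2+2k3+k4)
t=0.010: state=(3.260, 1.080)
t=0.020: state=(3.281, 1.090)
t=0.030: state=(3.301, 1.100)
continuing one RK4 step at a time; state shown every 20 steps (Δt=0.2):
t=0.200: state=(3.636, 1.315)
t=0.400: state=(3.959, 1.687)
t=0.600: state=(4.124, 2.226)
t=0.800: state=(4.035, 2.952)
t=1.000: state=(3.648, 3.810)
t=1.200: state=(3.030, 4.637)
t=1.400: state=(2.344, 5.227)
t=1.600: state=(1.739, 5.467)
t=1.800: state=(1.282, 5.380)
t=2.000: state=(0.965, 5.065)
t=2.200: state=(0.754, 4.628)
t=2.400: state=(0.617, 4.147)
t=2.600: state=(0.529, 3.669)
t=2.800: state=(0.475, 3.220)
t=3.000: state=(0.445, 2.813)
t=3.200: state=(0.433, 2.451)
t=3.400: state=(0.436, 2.135)
t=3.600: state=(0.452, 1.862)
t=3.800: state=(0.480, 1.627)
t=4.000: state=(0.521, 1.428)
t=4.200: state=(0.575, 1.260)
t=4.400: state=(0.646, 1.120)
t=4.600: state=(0.733, 1.004)
t=4.700: state=(0.785, 0.955)
compare at T: x=0.785, y=0.955

largest component: y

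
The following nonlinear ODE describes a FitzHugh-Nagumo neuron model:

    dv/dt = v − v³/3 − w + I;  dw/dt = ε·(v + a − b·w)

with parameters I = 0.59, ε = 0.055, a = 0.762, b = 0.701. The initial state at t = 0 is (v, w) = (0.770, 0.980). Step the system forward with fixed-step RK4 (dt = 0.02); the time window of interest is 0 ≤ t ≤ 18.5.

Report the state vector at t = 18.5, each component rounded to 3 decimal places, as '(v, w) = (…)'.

t=0.000: state=(0.770, 0.980)
step 1 (dt=0.02): k1=(0.228, 0.046), k2=(0.228, 0.047), k3=(0.228, 0.047), k4=(0.229, 0.047); state += dt/6·(k1+2k2+2k3+k4)
t=0.020: state=(0.775, 0.981)
t=0.040: state=(0.779, 0.982)
t=0.060: state=(0.784, 0.983)
continuing one RK4 step at a time; state shown every 50 steps (Δt=1):
t=1.000: state=(1.005, 1.032)
t=2.000: state=(1.186, 1.094)
t=3.000: state=(1.258, 1.160)
t=4.000: state=(1.249, 1.225)
t=5.000: state=(1.195, 1.286)
t=6.000: state=(1.112, 1.341)
t=7.000: state=(0.999, 1.388)
t=8.000: state=(0.840, 1.427)
t=9.000: state=(0.582, 1.453)
t=10.000: state=(0.044, 1.458)
t=11.000: state=(-1.206, 1.416)
t=12.000: state=(-1.962, 1.311)
t=13.000: state=(-1.989, 1.195)
t=14.000: state=(-1.954, 1.085)
t=15.000: state=(-1.916, 0.981)
t=16.000: state=(-1.878, 0.882)
t=17.000: state=(-1.840, 0.790)
t=18.000: state=(-1.803, 0.703)
t=18.500: state=(-1.784, 0.661)

(v, w) = (-1.784, 0.661)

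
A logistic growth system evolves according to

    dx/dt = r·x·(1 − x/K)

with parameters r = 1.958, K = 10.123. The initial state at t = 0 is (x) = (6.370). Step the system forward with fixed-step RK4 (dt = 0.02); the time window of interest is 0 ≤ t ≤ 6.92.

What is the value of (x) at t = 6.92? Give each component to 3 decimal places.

(x) = (10.123)

t=0.000: state=(6.370)
step 1 (dt=0.02): k1=(4.624), k2=(4.600), k3=(4.600), k4=(4.576); state += dt/6·(k1+2k2+2k3+k4)
t=0.020: state=(6.462)
t=0.040: state=(6.553)
t=0.060: state=(6.643)
continuing one RK4 step at a time; state shown every 25 steps (Δt=0.5):
t=0.500: state=(8.288)
t=1.000: state=(9.346)
t=1.500: state=(9.816)
t=2.000: state=(10.006)
t=2.500: state=(10.079)
t=3.000: state=(10.106)
t=3.500: state=(10.117)
t=4.000: state=(10.121)
t=4.500: state=(10.122)
t=5.000: state=(10.123)
t=5.500: state=(10.123)
t=6.000: state=(10.123)
t=6.500: state=(10.123)
t=6.920: state=(10.123)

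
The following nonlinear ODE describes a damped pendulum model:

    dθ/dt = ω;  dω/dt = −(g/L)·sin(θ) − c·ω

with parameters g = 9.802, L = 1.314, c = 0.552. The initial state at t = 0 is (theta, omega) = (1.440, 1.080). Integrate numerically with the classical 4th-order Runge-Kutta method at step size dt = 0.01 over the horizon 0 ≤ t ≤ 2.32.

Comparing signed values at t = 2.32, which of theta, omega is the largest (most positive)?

largest component: omega

t=0.000: state=(1.440, 1.080)
step 1 (dt=0.01): k1=(1.080, -7.992), k2=(1.040, -7.975), k3=(1.040, -7.975), k4=(1.000, -7.958); state += dt/6·(k1+2k2+2k3+k4)
t=0.010: state=(1.450, 1.000)
t=0.020: state=(1.460, 0.921)
t=0.030: state=(1.469, 0.842)
continuing one RK4 step at a time; state shown every 10 steps (Δt=0.1):
t=0.100: state=(1.509, 0.299)
t=0.200: state=(1.501, -0.441)
t=0.300: state=(1.422, -1.139)
t=0.400: state=(1.275, -1.786)
t=0.500: state=(1.067, -2.358)
t=0.600: state=(0.807, -2.816)
t=0.700: state=(0.509, -3.108)
t=0.800: state=(0.193, -3.189)
t=0.900: state=(-0.121, -3.042)
t=1.000: state=(-0.409, -2.686)
t=1.100: state=(-0.653, -2.172)
t=1.200: state=(-0.840, -1.560)
t=1.300: state=(-0.963, -0.905)
t=1.400: state=(-1.021, -0.247)
t=1.500: state=(-1.013, 0.386)
t=1.600: state=(-0.945, 0.969)
t=1.700: state=(-0.822, 1.480)
t=1.800: state=(-0.653, 1.889)
t=1.900: state=(-0.449, 2.167)
t=2.000: state=(-0.224, 2.290)
t=2.100: state=(0.004, 2.246)
t=2.200: state=(0.220, 2.043)
t=2.300: state=(0.408, 1.707)
t=2.320: state=(0.441, 1.627)
compare at T: theta=0.441, omega=1.627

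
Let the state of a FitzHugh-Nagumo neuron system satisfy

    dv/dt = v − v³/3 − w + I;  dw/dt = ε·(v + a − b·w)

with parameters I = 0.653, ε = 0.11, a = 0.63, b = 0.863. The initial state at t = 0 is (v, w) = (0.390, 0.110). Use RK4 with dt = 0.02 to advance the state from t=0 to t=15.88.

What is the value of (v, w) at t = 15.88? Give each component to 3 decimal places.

t=0.000: state=(0.390, 0.110)
step 1 (dt=0.02): k1=(0.913, 0.102), k2=(0.920, 0.103), k3=(0.920, 0.103), k4=(0.927, 0.104); state += dt/6·(k1+2k2+2k3+k4)
t=0.020: state=(0.408, 0.112)
t=0.040: state=(0.427, 0.114)
t=0.060: state=(0.446, 0.116)
continuing one RK4 step at a time; state shown every 50 steps (Δt=1):
t=1.000: state=(1.436, 0.263)
t=2.000: state=(1.794, 0.482)
t=3.000: state=(1.752, 0.692)
t=4.000: state=(1.664, 0.875)
t=5.000: state=(1.569, 1.031)
t=6.000: state=(1.471, 1.163)
t=7.000: state=(1.368, 1.273)
t=8.000: state=(1.259, 1.362)
t=9.000: state=(1.137, 1.430)
t=10.000: state=(0.994, 1.479)
t=11.000: state=(0.809, 1.506)
t=12.000: state=(0.523, 1.507)
t=13.000: state=(-0.055, 1.464)
t=14.000: state=(-1.268, 1.332)
t=15.000: state=(-1.883, 1.101)
t=15.880: state=(-1.871, 0.896)

(v, w) = (-1.871, 0.896)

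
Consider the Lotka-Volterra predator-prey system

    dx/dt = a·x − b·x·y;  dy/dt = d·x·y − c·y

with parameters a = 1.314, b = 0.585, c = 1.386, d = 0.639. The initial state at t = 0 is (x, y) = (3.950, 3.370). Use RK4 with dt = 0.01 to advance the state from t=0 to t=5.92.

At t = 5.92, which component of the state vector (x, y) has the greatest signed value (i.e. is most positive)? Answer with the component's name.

t=0.000: state=(3.950, 3.370)
step 1 (dt=0.01): k1=(-2.597, 3.835), k2=(-2.633, 3.829), k3=(-2.632, 3.829), k4=(-2.667, 3.821); state += dt/6·(k1+2k2+2k3+k4)
t=0.010: state=(3.924, 3.408)
t=0.020: state=(3.897, 3.446)
t=0.030: state=(3.869, 3.484)
continuing one RK4 step at a time; state shown every 20 steps (Δt=0.2):
t=0.200: state=(3.318, 4.072)
t=0.400: state=(2.604, 4.505)
t=0.600: state=(1.985, 4.571)
t=0.800: state=(1.530, 4.329)
t=1.000: state=(1.228, 3.907)
t=1.200: state=(1.040, 3.420)
t=1.400: state=(0.933, 2.938)
t=1.600: state=(0.883, 2.499)
t=1.800: state=(0.877, 2.119)
t=2.000: state=(0.908, 1.799)
t=2.200: state=(0.972, 1.537)
t=2.400: state=(1.069, 1.327)
t=2.600: state=(1.203, 1.162)
t=2.800: state=(1.376, 1.038)
t=3.000: state=(1.593, 0.951)
t=3.200: state=(1.861, 0.898)
t=3.400: state=(2.181, 0.881)
t=3.600: state=(2.557, 0.903)
t=3.800: state=(2.981, 0.974)
t=4.000: state=(3.434, 1.113)
t=4.200: state=(3.873, 1.346)
t=4.400: state=(4.218, 1.713)
t=4.600: state=(4.358, 2.252)
t=4.800: state=(4.184, 2.957)
t=5.000: state=(3.681, 3.716)
t=5.200: state=(2.985, 4.316)
t=5.400: state=(2.298, 4.580)
t=5.600: state=(1.753, 4.489)
t=5.800: state=(1.373, 4.148)
t=5.920: state=(1.213, 3.877)
compare at T: x=1.213, y=3.877

largest component: y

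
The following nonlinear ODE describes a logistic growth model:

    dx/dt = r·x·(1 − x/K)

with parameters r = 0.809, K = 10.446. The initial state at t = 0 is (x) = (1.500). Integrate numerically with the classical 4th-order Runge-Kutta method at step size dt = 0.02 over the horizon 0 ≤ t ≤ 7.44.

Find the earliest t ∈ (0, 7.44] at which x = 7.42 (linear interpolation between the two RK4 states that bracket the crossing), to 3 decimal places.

t = 3.316

t=0.000: state=(1.500)
step 1 (dt=0.02): k1=(1.039), k2=(1.045), k3=(1.045), k4=(1.051); state += dt/6·(k1+2k2+2k3+k4)
t=0.020: state=(1.521)
t=0.040: state=(1.542)
t=0.060: state=(1.563)
continuing one RK4 step at a time; state shown every 25 steps (Δt=0.5):
t=0.500: state=(2.098)
t=1.000: state=(2.857)
t=1.500: state=(3.768)
t=2.000: state=(4.786)
t=2.500: state=(5.838)
t=3.000: state=(6.843)
t=3.300: state=(7.392)
next step: t=3.320: state=(7.427) — x has crossed 7.42
linear interpolation between t=3.300 (7.39203) and t=3.320 (7.42688) → t≈3.316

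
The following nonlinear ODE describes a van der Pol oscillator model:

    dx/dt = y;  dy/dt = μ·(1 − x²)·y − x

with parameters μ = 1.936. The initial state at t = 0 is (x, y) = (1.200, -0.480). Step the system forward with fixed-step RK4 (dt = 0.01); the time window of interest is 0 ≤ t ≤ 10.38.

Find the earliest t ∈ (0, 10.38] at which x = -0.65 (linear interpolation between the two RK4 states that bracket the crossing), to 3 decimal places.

t=0.000: state=(1.200, -0.480)
step 1 (dt=0.01): k1=(-0.480, -0.791), k2=(-0.484, -0.791), k3=(-0.484, -0.791), k4=(-0.488, -0.790); state += dt/6·(k1+2k2+2k3+k4)
t=0.010: state=(1.195, -0.488)
t=0.020: state=(1.190, -0.496)
t=0.030: state=(1.185, -0.504)
continuing one RK4 step at a time; state shown every 50 steps (Δt=0.5):
t=0.500: state=(0.851, -0.961)
t=1.000: state=(0.109, -2.267)
t=1.260: state=(-0.643, -3.489)
next step: t=1.270: state=(-0.678, -3.520) — x has crossed -0.65
linear interpolation between t=1.260 (-0.64339) and t=1.270 (-0.67844) → t≈1.262

t = 1.262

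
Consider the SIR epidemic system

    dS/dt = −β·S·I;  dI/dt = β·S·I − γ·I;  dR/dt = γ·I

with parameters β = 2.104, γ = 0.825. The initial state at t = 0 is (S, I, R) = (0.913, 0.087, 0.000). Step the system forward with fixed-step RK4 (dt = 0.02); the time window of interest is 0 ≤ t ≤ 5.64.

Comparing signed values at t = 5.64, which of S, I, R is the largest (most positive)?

t=0.000: state=(0.913, 0.087, 0.000)
step 1 (dt=0.02): k1=(-0.167, 0.095, 0.072), k2=(-0.169, 0.096, 0.073), k3=(-0.169, 0.096, 0.073), k4=(-0.170, 0.097, 0.073); state += dt/6·(k1+2k2+2k3+k4)
t=0.020: state=(0.910, 0.089, 0.001)
t=0.040: state=(0.906, 0.091, 0.003)
t=0.060: state=(0.903, 0.093, 0.004)
continuing one RK4 step at a time; state shown every 10 steps (Δt=0.2):
t=0.200: state=(0.876, 0.108, 0.016)
t=0.400: state=(0.834, 0.131, 0.036)
t=0.600: state=(0.785, 0.156, 0.059)
t=0.800: state=(0.731, 0.182, 0.087)
t=1.000: state=(0.674, 0.207, 0.119)
t=1.200: state=(0.614, 0.230, 0.155)
t=1.400: state=(0.555, 0.250, 0.195)
t=1.600: state=(0.498, 0.264, 0.237)
t=1.800: state=(0.445, 0.273, 0.282)
t=2.000: state=(0.396, 0.276, 0.327)
t=2.200: state=(0.353, 0.274, 0.373)
t=2.400: state=(0.315, 0.268, 0.418)
t=2.600: state=(0.282, 0.257, 0.461)
t=2.800: state=(0.254, 0.244, 0.502)
t=3.000: state=(0.230, 0.229, 0.541)
t=3.200: state=(0.209, 0.213, 0.578)
t=3.400: state=(0.192, 0.196, 0.612)
t=3.600: state=(0.177, 0.180, 0.643)
t=3.800: state=(0.165, 0.164, 0.671)
t=4.000: state=(0.154, 0.149, 0.697)
t=4.200: state=(0.145, 0.134, 0.720)
t=4.400: state=(0.138, 0.121, 0.741)
t=4.600: state=(0.131, 0.108, 0.760)
t=4.800: state=(0.126, 0.097, 0.777)
t=5.000: state=(0.121, 0.087, 0.792)
t=5.200: state=(0.117, 0.077, 0.806)
t=5.400: state=(0.113, 0.069, 0.818)
t=5.600: state=(0.110, 0.061, 0.829)
t=5.640: state=(0.110, 0.060, 0.831)
compare at T: S=0.110, I=0.060, R=0.831

largest component: R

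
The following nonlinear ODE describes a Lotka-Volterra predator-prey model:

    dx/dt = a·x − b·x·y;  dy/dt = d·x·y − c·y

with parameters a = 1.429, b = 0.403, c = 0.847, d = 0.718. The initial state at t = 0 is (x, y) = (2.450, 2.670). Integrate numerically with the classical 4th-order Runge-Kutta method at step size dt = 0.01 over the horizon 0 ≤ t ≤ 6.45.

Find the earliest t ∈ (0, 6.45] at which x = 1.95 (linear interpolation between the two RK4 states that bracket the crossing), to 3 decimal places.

t = 0.885

t=0.000: state=(2.450, 2.670)
step 1 (dt=0.01): k1=(0.865, 2.435), k2=(0.854, 2.455), k3=(0.854, 2.455), k4=(0.844, 2.474); state += dt/6·(k1+2k2+2k3+k4)
t=0.010: state=(2.459, 2.695)
t=0.020: state=(2.467, 2.719)
t=0.030: state=(2.475, 2.745)
continuing one RK4 step at a time; state shown every 25 steps (Δt=0.25):
t=0.250: state=(2.584, 3.404)
t=0.500: state=(2.502, 4.363)
t=0.750: state=(2.186, 5.394)
t=0.880: state=(1.960, 5.864)
next step: t=0.890: state=(1.941, 5.897) — x has crossed 1.95
linear interpolation between t=0.880 (1.95957) and t=0.890 (1.94122) → t≈0.885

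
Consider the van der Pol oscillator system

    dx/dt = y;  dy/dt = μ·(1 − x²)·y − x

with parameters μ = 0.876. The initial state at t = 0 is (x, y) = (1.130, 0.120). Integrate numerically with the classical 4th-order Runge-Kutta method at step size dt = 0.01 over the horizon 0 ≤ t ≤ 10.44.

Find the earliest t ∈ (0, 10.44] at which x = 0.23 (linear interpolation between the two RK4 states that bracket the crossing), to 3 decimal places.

t = 1.407

t=0.000: state=(1.130, 0.120)
step 1 (dt=0.01): k1=(0.120, -1.159), k2=(0.114, -1.158), k3=(0.114, -1.158), k4=(0.108, -1.158); state += dt/6·(k1+2k2+2k3+k4)
t=0.010: state=(1.131, 0.108)
t=0.020: state=(1.132, 0.097)
t=0.030: state=(1.133, 0.085)
continuing one RK4 step at a time; state shown every 50 steps (Δt=0.5):
t=0.500: state=(1.051, -0.423)
t=1.000: state=(0.713, -0.938)
t=1.400: state=(0.240, -1.448)
next step: t=1.410: state=(0.225, -1.462) — x has crossed 0.23
linear interpolation between t=1.400 (0.23987) and t=1.410 (0.22532) → t≈1.407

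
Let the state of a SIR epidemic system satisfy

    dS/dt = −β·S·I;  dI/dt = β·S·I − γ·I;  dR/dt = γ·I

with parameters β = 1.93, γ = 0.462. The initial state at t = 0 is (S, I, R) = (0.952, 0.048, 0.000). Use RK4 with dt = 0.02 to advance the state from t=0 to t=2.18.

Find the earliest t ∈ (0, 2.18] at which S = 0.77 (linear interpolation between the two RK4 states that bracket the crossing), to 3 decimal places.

t = 1.070

t=0.000: state=(0.952, 0.048, 0.000)
step 1 (dt=0.02): k1=(-0.088, 0.066, 0.022), k2=(-0.089, 0.067, 0.022), k3=(-0.089, 0.067, 0.022), k4=(-0.090, 0.068, 0.023); state += dt/6·(k1+2k2+2k3+k4)
t=0.020: state=(0.950, 0.049, 0.000)
t=0.040: state=(0.948, 0.051, 0.001)
t=0.060: state=(0.947, 0.052, 0.001)
continuing one RK4 step at a time; state shown every 5 steps (Δt=0.1):
t=0.100: state=(0.943, 0.055, 0.002)
t=0.200: state=(0.932, 0.063, 0.005)
t=0.300: state=(0.920, 0.072, 0.008)
t=0.400: state=(0.906, 0.082, 0.012)
t=0.500: state=(0.891, 0.093, 0.016)
t=0.600: state=(0.874, 0.105, 0.020)
t=0.700: state=(0.856, 0.119, 0.026)
t=0.800: state=(0.835, 0.134, 0.031)
t=0.900: state=(0.813, 0.149, 0.038)
t=1.000: state=(0.788, 0.167, 0.045)
t=1.060: state=(0.773, 0.177, 0.050)
next step: t=1.080: state=(0.767, 0.181, 0.052) — S has crossed 0.77
linear interpolation between t=1.060 (0.77267) and t=1.080 (0.76735) → t≈1.070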